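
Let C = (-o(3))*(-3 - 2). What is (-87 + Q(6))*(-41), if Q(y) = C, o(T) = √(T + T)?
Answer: 3567 - 205*√6 ≈ 3064.9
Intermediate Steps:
o(T) = √2*√T (o(T) = √(2*T) = √2*√T)
C = 5*√6 (C = (-√2*√3)*(-3 - 2) = -√6*(-5) = 5*√6 ≈ 12.247)
Q(y) = 5*√6
(-87 + Q(6))*(-41) = (-87 + 5*√6)*(-41) = 3567 - 205*√6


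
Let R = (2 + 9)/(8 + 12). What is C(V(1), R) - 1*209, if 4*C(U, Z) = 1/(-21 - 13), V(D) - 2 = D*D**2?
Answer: -28425/136 ≈ -209.01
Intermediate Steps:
R = 11/20 ≈ 0.55000
V(D) = 2 + D**3 (V(D) = 2 + D*D**2 = 2 + D**3)
C(U, Z) = -1/136 (C(U, Z) = 1/(4*(-21 - 13)) = (1/4)/(-34) = (1/4)*(-1/34) = -1/136)
C(V(1), R) - 1*209 = -1/136 - 1*209 = -1/136 - 209 = -28425/136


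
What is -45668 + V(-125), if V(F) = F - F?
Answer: -45668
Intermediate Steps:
V(F) = 0
-45668 + V(-125) = -45668 + 0 = -45668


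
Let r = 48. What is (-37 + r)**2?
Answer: 121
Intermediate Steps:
(-37 + r)**2 = (-37 + 48)**2 = 11**2 = 121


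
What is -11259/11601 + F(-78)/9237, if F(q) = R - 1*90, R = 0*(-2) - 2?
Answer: -11674075/11906493 ≈ -0.98048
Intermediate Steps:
R = -2 (R = 0 - 2 = -2)
F(q) = -92 (F(q) = -2 - 1*90 = -2 - 90 = -92)
-11259/11601 + F(-78)/9237 = -11259/11601 - 92/9237 = -11259*1/11601 - 92*1/9237 = -1251/1289 - 92/9237 = -11674075/11906493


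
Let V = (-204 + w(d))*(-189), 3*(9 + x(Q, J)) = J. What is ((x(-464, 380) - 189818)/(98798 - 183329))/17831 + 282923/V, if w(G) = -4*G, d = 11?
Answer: 142150293844309/23549621805864 ≈ 6.0362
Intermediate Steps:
x(Q, J) = -9 + J/3
V = 46872 (V = (-204 - 4*11)*(-189) = (-204 - 44)*(-189) = -248*(-189) = 46872)
((x(-464, 380) - 189818)/(98798 - 183329))/17831 + 282923/V = (((-9 + (⅓)*380) - 189818)/(98798 - 183329))/17831 + 282923/46872 = (((-9 + 380/3) - 189818)/(-84531))*(1/17831) + 282923*(1/46872) = ((353/3 - 189818)*(-1/84531))*(1/17831) + 282923/46872 = -569101/3*(-1/84531)*(1/17831) + 282923/46872 = (569101/253593)*(1/17831) + 282923/46872 = 569101/4521816783 + 282923/46872 = 142150293844309/23549621805864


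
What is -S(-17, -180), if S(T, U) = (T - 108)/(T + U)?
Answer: -125/197 ≈ -0.63452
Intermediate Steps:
S(T, U) = (-108 + T)/(T + U)
-S(-17, -180) = -(-108 - 17)/(-17 - 180) = -(-125)/(-197) = -(-1)*(-125)/197 = -1*125/197 = -125/197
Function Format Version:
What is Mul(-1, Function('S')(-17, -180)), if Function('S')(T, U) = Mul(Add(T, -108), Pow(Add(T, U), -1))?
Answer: Rational(-125, 197) ≈ -0.63452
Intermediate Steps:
Function('S')(T, U) = Mul(Pow(Add(T, U), -1), Add(-108, T)) (Function('S')(T, U) = Mul(Add(-108, T), Pow(Add(T, U), -1)) = Mul(Pow(Add(T, U), -1), Add(-108, T)))
Mul(-1, Function('S')(-17, -180)) = Mul(-1, Mul(Pow(Add(-17, -180), -1), Add(-108, -17))) = Mul(-1, Mul(Pow(-197, -1), -125)) = Mul(-1, Mul(Rational(-1, 197), -125)) = Mul(-1, Rational(125, 197)) = Rational(-125, 197)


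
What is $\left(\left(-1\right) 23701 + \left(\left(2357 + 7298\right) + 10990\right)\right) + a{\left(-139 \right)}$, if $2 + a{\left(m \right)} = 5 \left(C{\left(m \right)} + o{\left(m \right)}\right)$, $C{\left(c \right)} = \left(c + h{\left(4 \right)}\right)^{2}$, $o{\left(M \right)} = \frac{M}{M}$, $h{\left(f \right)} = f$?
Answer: $88072$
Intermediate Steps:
$o{\left(M \right)} = 1$
$C{\left(c \right)} = \left(4 + c\right)^{2}$ ($C{\left(c \right)} = \left(c + 4\right)^{2} = \left(4 + c\right)^{2}$)
$a{\left(m \right)} = 3 + 5 \left(4 + m\right)^{2}$ ($a{\left(m \right)} = -2 + 5 \left(\left(4 + m\right)^{2} + 1\right) = -2 + 5 \left(1 + \left(4 + m\right)^{2}\right) = -2 + \left(5 + 5 \left(4 + m\right)^{2}\right) = 3 + 5 \left(4 + m\right)^{2}$)
$\left(\left(-1\right) 23701 + \left(\left(2357 + 7298\right) + 10990\right)\right) + a{\left(-139 \right)} = \left(\left(-1\right) 23701 + \left(\left(2357 + 7298\right) + 10990\right)\right) + \left(3 + 5 \left(4 - 139\right)^{2}\right) = \left(-23701 + \left(9655 + 10990\right)\right) + \left(3 + 5 \left(-135\right)^{2}\right) = \left(-23701 + 20645\right) + \left(3 + 5 \cdot 18225\right) = -3056 + \left(3 + 91125\right) = -3056 + 91128 = 88072$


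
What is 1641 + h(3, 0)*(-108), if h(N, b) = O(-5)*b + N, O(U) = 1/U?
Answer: 1317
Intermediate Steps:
h(N, b) = N - b/5 (h(N, b) = b/(-5) + N = -b/5 + N = N - b/5)
1641 + h(3, 0)*(-108) = 1641 + (3 - ⅕*0)*(-108) = 1641 + (3 + 0)*(-108) = 1641 + 3*(-108) = 1641 - 324 = 1317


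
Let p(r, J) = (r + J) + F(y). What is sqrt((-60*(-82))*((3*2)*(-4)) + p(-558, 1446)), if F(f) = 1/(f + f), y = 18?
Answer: I*sqrt(4218911)/6 ≈ 342.33*I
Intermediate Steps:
F(f) = 1/(2*f)
p(r, J) = 1/36 + J + r (p(r, J) = (r + J) + (1/2)/18 = (J + r) + (1/2)*(1/18) = (J + r) + 1/36 = 1/36 + J + r)
sqrt((-60*(-82))*((3*2)*(-4)) + p(-558, 1446)) = sqrt((-60*(-82))*((3*2)*(-4)) + (1/36 + 1446 - 558)) = sqrt(4920*(6*(-4)) + 31969/36) = sqrt(4920*(-24) + 31969/36) = sqrt(-118080 + 31969/36) = sqrt(-4218911/36) = I*sqrt(4218911)/6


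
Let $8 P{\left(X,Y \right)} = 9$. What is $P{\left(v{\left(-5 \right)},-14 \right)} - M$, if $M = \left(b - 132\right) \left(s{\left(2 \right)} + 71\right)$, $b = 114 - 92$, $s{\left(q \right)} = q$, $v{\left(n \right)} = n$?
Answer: $\frac{64249}{8} \approx 8031.1$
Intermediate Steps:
$b = 22$
$M = -8030$ ($M = \left(22 - 132\right) \left(2 + 71\right) = \left(-110\right) 73 = -8030$)
$P{\left(X,Y \right)} = \frac{9}{8}$ ($P{\left(X,Y \right)} = \frac{1}{8} \cdot 9 = \frac{9}{8}$)
$P{\left(v{\left(-5 \right)},-14 \right)} - M = \frac{9}{8} - -8030 = \frac{9}{8} + 8030 = \frac{64249}{8}$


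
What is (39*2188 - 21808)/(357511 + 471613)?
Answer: 15881/207281 ≈ 0.076616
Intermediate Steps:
(39*2188 - 21808)/(357511 + 471613) = (85332 - 21808)/829124 = 63524*(1/829124) = 15881/207281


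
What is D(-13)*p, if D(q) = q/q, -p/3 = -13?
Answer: 39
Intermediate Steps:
p = 39 (p = -3*(-13) = 39)
D(q) = 1
D(-13)*p = 1*39 = 39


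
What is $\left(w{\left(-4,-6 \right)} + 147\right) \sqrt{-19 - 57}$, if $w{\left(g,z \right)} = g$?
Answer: $286 i \sqrt{19} \approx 1246.6 i$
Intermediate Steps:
$\left(w{\left(-4,-6 \right)} + 147\right) \sqrt{-19 - 57} = \left(-4 + 147\right) \sqrt{-19 - 57} = 143 \sqrt{-76} = 143 \cdot 2 i \sqrt{19} = 286 i \sqrt{19}$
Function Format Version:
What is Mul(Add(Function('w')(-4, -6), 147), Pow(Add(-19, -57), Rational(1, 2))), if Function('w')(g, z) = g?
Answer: Mul(286, I, Pow(19, Rational(1, 2))) ≈ Mul(1246.6, I)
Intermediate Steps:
Mul(Add(Function('w')(-4, -6), 147), Pow(Add(-19, -57), Rational(1, 2))) = Mul(Add(-4, 147), Pow(Add(-19, -57), Rational(1, 2))) = Mul(143, Pow(-76, Rational(1, 2))) = Mul(143, Mul(2, I, Pow(19, Rational(1, 2)))) = Mul(286, I, Pow(19, Rational(1, 2)))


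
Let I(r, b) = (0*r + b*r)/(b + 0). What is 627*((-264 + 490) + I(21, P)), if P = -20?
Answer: 154869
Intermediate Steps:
I(r, b) = r (I(r, b) = (0 + b*r)/b = (b*r)/b = r)
627*((-264 + 490) + I(21, P)) = 627*((-264 + 490) + 21) = 627*(226 + 21) = 627*247 = 154869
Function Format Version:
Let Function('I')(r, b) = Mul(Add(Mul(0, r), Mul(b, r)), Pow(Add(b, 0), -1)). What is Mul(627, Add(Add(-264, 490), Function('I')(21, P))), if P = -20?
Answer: 154869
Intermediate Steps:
Function('I')(r, b) = r (Function('I')(r, b) = Mul(Add(0, Mul(b, r)), Pow(b, -1)) = Mul(Mul(b, r), Pow(b, -1)) = r)
Mul(627, Add(Add(-264, 490), Function('I')(21, P))) = Mul(627, Add(Add(-264, 490), 21)) = Mul(627, Add(226, 21)) = Mul(627, 247) = 154869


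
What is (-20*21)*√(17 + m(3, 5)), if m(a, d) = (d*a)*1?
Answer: -1680*√2 ≈ -2375.9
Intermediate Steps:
m(a, d) = a*d (m(a, d) = (a*d)*1 = a*d)
(-20*21)*√(17 + m(3, 5)) = (-20*21)*√(17 + 3*5) = -420*√(17 + 15) = -1680*√2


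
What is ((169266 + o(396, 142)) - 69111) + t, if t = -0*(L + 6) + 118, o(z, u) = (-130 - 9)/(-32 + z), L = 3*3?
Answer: 36499233/364 ≈ 1.0027e+5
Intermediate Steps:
L = 9
o(z, u) = -139/(-32 + z)
t = 118 (t = -0*(9 + 6) + 118 = -0*15 + 118 = -109*0 + 118 = 0 + 118 = 118)
((169266 + o(396, 142)) - 69111) + t = ((169266 - 139/(-32 + 396)) - 69111) + 118 = ((169266 - 139/364) - 69111) + 118 = (61612685/364 - 69111) + 118 = 36456281/364 + 118 = 36499233/364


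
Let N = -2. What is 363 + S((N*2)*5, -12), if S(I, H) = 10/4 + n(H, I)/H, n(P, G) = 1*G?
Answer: 2203/6 ≈ 367.17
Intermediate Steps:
n(P, G) = G
S(I, H) = 5/2 + I/H (S(I, H) = 10/4 + I/H = 10*(¼) + I/H = 5/2 + I/H)
363 + S((N*2)*5, -12) = 363 + (5/2 + (-2*2*5)/(-12)) = 363 + (5/2 - 4*5*(-1/12)) = 363 + (5/2 - 20*(-1/12)) = 363 + (5/2 + 5/3) = 363 + 25/6 = 2203/6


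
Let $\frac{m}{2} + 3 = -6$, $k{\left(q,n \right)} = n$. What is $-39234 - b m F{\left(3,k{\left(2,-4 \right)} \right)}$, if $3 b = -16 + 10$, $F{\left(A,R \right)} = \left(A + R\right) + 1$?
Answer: $-39234$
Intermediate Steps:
$F{\left(A,R \right)} = 1 + A + R$
$b = -2$ ($b = \frac{-16 + 10}{3} = \frac{1}{3} \left(-6\right) = -2$)
$m = -18$ ($m = -6 + 2 \left(-6\right) = -6 - 12 = -18$)
$-39234 - b m F{\left(3,k{\left(2,-4 \right)} \right)} = -39234 - \left(-2\right) \left(-18\right) \left(1 + 3 - 4\right) = -39234 - 36 \cdot 0 = -39234 - 0 = -39234 + 0 = -39234$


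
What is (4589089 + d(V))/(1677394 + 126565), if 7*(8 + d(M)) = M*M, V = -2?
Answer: 1396677/549031 ≈ 2.5439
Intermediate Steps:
d(M) = -8 + M**2/7 (d(M) = -8 + (M*M)/7 = -8 + M**2/7)
(4589089 + d(V))/(1677394 + 126565) = (4589089 + (-8 + (1/7)*(-2)**2))/(1677394 + 126565) = (4589089 + (-8 + (1/7)*4))/1803959 = (4589089 + (-8 + 4/7))*(1/1803959) = (4589089 - 52/7)*(1/1803959) = (32123571/7)*(1/1803959) = 1396677/549031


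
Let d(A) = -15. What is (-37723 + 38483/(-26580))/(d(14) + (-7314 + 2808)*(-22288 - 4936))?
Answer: -1002715823/3260603924820 ≈ -0.00030752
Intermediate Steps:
(-37723 + 38483/(-26580))/(d(14) + (-7314 + 2808)*(-22288 - 4936)) = (-37723 + 38483/(-26580))/(-15 + (-7314 + 2808)*(-22288 - 4936)) = (-37723 + 38483*(-1/26580))/(-15 - 4506*(-27224)) = (-37723 - 38483/26580)/(-15 + 122671344) = -1002715823/26580/122671329 = -1002715823/26580*1/122671329 = -1002715823/3260603924820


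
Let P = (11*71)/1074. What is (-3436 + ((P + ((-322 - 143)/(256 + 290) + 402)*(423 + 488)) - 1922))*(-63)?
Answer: -52789389243/2327 ≈ -2.2686e+7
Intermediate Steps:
P = 781/1074 (P = 781*(1/1074) = 781/1074 ≈ 0.72719)
(-3436 + ((P + ((-322 - 143)/(256 + 290) + 402)*(423 + 488)) - 1922))*(-63) = (-3436 + ((781/1074 + ((-322 - 143)/(256 + 290) + 402)*(423 + 488)) - 1922))*(-63) = (-3436 + ((781/1074 + (-465/546 + 402)*911) - 1922))*(-63) = (-3436 + ((781/1074 + (-465*1/546 + 402)*911) - 1922))*(-63) = (-3436 + ((781/1074 + (-155/182 + 402)*911) - 1922))*(-63) = (-3436 + ((781/1074 + (73009/182)*911) - 1922))*(-63) = (-3436 + ((781/1074 + 66511199/182) - 1922))*(-63) = (-3436 + (17858292467/48867 - 1922))*(-63) = (-3436 + 17764370093/48867)*(-63) = (17596463081/48867)*(-63) = -52789389243/2327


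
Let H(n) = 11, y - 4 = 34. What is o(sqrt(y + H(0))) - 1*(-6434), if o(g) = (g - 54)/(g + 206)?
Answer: 1370395/213 ≈ 6433.8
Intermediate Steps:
y = 38 (y = 4 + 34 = 38)
o(g) = (-54 + g)/(206 + g)
o(sqrt(y + H(0))) - 1*(-6434) = (-54 + sqrt(38 + 11))/(206 + sqrt(38 + 11)) - 1*(-6434) = (-54 + sqrt(49))/(206 + sqrt(49)) + 6434 = (-54 + 7)/(206 + 7) + 6434 = -47/213 + 6434 = 1370395/213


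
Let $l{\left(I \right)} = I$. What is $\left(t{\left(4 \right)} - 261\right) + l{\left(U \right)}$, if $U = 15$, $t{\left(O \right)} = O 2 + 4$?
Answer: $-234$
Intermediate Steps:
$t{\left(O \right)} = 4 + 2 O$ ($t{\left(O \right)} = 2 O + 4 = 4 + 2 O$)
$\left(t{\left(4 \right)} - 261\right) + l{\left(U \right)} = \left(\left(4 + 2 \cdot 4\right) - 261\right) + 15 = \left(\left(4 + 8\right) - 261\right) + 15 = \left(12 - 261\right) + 15 = -249 + 15 = -234$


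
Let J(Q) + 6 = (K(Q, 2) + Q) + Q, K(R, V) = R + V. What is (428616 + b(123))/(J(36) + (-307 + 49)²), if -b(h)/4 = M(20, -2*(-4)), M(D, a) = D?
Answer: 107134/16667 ≈ 6.4279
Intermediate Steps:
b(h) = -80 (b(h) = -4*20 = -80)
J(Q) = -4 + 3*Q (J(Q) = -6 + (((Q + 2) + Q) + Q) = -6 + (((2 + Q) + Q) + Q) = -6 + ((2 + 2*Q) + Q) = -6 + (2 + 3*Q) = -4 + 3*Q)
(428616 + b(123))/(J(36) + (-307 + 49)²) = (428616 - 80)/((-4 + 3*36) + (-307 + 49)²) = 428536/((-4 + 108) + (-258)²) = 428536/(104 + 66564) = 428536/66668 = 428536*(1/66668) = 107134/16667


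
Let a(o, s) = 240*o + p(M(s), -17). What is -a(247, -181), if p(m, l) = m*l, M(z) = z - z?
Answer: -59280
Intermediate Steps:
M(z) = 0
p(m, l) = l*m
a(o, s) = 240*o (a(o, s) = 240*o - 17*0 = 240*o + 0 = 240*o)
-a(247, -181) = -240*247 = -1*59280 = -59280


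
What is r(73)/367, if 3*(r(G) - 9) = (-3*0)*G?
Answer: 9/367 ≈ 0.024523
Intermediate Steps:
r(G) = 9 (r(G) = 9 + ((-3*0)*G)/3 = 9 + (0*G)/3 = 9 + (1/3)*0 = 9 + 0 = 9)
r(73)/367 = 9/367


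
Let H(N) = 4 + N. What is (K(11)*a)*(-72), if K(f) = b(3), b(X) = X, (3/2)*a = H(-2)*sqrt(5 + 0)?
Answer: -288*sqrt(5) ≈ -643.99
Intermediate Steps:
a = 4*sqrt(5)/3 (a = 2*((4 - 2)*sqrt(5 + 0))/3 = 2*(2*sqrt(5))/3 = 4*sqrt(5)/3 ≈ 2.9814)
K(f) = 3
(K(11)*a)*(-72) = (3*(4*sqrt(5)/3))*(-72) = (4*sqrt(5))*(-72) = -288*sqrt(5)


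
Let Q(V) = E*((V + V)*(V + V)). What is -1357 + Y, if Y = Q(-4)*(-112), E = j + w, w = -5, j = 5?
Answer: -1357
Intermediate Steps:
E = 0 (E = 5 - 5 = 0)
Q(V) = 0 (Q(V) = 0*((V + V)*(V + V)) = 0*((2*V)*(2*V)) = 0*(4*V**2) = 0)
Y = 0 (Y = 0*(-112) = 0)
-1357 + Y = -1357 + 0 = -1357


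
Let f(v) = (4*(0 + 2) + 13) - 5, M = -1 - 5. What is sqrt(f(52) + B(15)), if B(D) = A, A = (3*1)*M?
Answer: I*sqrt(2) ≈ 1.4142*I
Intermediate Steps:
M = -6
f(v) = 16 (f(v) = (4*2 + 13) - 5 = (8 + 13) - 5 = 21 - 5 = 16)
A = -18 (A = (3*1)*(-6) = 3*(-6) = -18)
B(D) = -18
sqrt(f(52) + B(15)) = sqrt(16 - 18) = sqrt(-2) = I*sqrt(2)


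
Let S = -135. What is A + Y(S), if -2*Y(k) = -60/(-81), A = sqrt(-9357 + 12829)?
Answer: -10/27 + 4*sqrt(217) ≈ 58.553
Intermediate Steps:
A = 4*sqrt(217) (A = sqrt(3472) = 4*sqrt(217) ≈ 58.924)
Y(k) = -10/27 (Y(k) = -(-30)/(-81) = -(-30)*(-1)/81 = -1/2*20/27 = -10/27)
A + Y(S) = 4*sqrt(217) - 10/27 = -10/27 + 4*sqrt(217)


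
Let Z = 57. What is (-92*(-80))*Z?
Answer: 419520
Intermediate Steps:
(-92*(-80))*Z = -92*(-80)*57 = 7360*57 = 419520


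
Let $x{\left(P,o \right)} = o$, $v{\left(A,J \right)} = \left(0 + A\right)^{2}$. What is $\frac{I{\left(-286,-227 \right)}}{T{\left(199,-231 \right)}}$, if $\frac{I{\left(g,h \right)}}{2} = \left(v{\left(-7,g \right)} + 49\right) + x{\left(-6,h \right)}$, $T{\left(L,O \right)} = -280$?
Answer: $\frac{129}{140} \approx 0.92143$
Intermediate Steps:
$v{\left(A,J \right)} = A^{2}$
$I{\left(g,h \right)} = 196 + 2 h$ ($I{\left(g,h \right)} = 2 \left(\left(\left(-7\right)^{2} + 49\right) + h\right) = 2 \left(\left(49 + 49\right) + h\right) = 2 \left(98 + h\right) = 196 + 2 h$)
$\frac{I{\left(-286,-227 \right)}}{T{\left(199,-231 \right)}} = \frac{196 + 2 \left(-227\right)}{-280} = \left(196 - 454\right) \left(- \frac{1}{280}\right) = \left(-258\right) \left(- \frac{1}{280}\right) = \frac{129}{140}$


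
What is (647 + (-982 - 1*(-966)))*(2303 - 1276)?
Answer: 648037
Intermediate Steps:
(647 + (-982 - 1*(-966)))*(2303 - 1276) = (647 + (-982 + 966))*1027 = (647 - 16)*1027 = 631*1027 = 648037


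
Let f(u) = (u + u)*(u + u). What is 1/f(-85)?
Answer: 1/28900 ≈ 3.4602e-5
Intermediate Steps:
f(u) = 4*u² (f(u) = (2*u)*(2*u) = 4*u²)
1/f(-85) = 1/(4*(-85)²) = 1/(4*7225) = 1/28900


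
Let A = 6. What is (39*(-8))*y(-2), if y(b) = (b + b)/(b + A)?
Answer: 312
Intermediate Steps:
y(b) = 2*b/(6 + b) (y(b) = (b + b)/(b + 6) = (2*b)/(6 + b) = 2*b/(6 + b))
(39*(-8))*y(-2) = (39*(-8))*(2*(-2)/(6 - 2)) = -624*(-2)/4 = -312*(-1) = 312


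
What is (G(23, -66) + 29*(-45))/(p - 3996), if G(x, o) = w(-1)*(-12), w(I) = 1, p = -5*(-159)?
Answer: 439/1067 ≈ 0.41143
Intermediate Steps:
p = 795
G(x, o) = -12 (G(x, o) = 1*(-12) = -12)
(G(23, -66) + 29*(-45))/(p - 3996) = (-12 + 29*(-45))/(795 - 3996) = (-12 - 1305)/(-3201) = -1317*(-1/3201) = 439/1067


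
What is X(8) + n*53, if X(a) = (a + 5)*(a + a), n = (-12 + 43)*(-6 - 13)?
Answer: -31009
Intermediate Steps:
n = -589 (n = 31*(-19) = -589)
X(a) = 2*a*(5 + a) (X(a) = (5 + a)*(2*a) = 2*a*(5 + a))
X(8) + n*53 = 2*8*(5 + 8) - 589*53 = 2*8*13 - 31217 = 208 - 31217 = -31009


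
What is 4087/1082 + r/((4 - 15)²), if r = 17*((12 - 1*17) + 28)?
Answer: 917589/130922 ≈ 7.0087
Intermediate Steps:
r = 391 (r = 17*((12 - 17) + 28) = 17*(-5 + 28) = 17*23 = 391)
4087/1082 + r/((4 - 15)²) = 4087/1082 + 391/((4 - 15)²) = 4087*(1/1082) + 391/((-11)²) = 4087/1082 + 391/121 = 917589/130922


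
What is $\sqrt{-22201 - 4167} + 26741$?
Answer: $26741 + 16 i \sqrt{103} \approx 26741.0 + 162.38 i$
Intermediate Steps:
$\sqrt{-22201 - 4167} + 26741 = \sqrt{-26368} + 26741 = 16 i \sqrt{103} + 26741 = 26741 + 16 i \sqrt{103}$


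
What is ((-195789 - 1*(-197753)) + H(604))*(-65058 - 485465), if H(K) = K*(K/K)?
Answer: -1413743064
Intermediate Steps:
H(K) = K (H(K) = K*1 = K)
((-195789 - 1*(-197753)) + H(604))*(-65058 - 485465) = ((-195789 - 1*(-197753)) + 604)*(-65058 - 485465) = ((-195789 + 197753) + 604)*(-550523) = (1964 + 604)*(-550523) = 2568*(-550523) = -1413743064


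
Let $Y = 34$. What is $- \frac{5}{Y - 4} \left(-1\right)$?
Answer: $\frac{1}{6} \approx 0.16667$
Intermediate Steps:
$- \frac{5}{Y - 4} \left(-1\right) = - \frac{5}{34 - 4} \left(-1\right) = - \frac{5}{30} \left(-1\right) = \left(-5\right) \frac{1}{30} \left(-1\right) = \left(- \frac{1}{6}\right) \left(-1\right) = \frac{1}{6}$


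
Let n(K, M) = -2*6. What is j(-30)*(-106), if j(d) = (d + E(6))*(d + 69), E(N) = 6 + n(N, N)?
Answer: 148824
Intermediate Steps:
n(K, M) = -12
E(N) = -6 (E(N) = 6 - 12 = -6)
j(d) = (-6 + d)*(69 + d) (j(d) = (d - 6)*(d + 69) = (-6 + d)*(69 + d))
j(-30)*(-106) = (-414 + (-30)² + 63*(-30))*(-106) = (-414 + 900 - 1890)*(-106) = -1404*(-106) = 148824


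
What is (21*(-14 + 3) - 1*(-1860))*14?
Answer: 22806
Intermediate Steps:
(21*(-14 + 3) - 1*(-1860))*14 = (21*(-11) + 1860)*14 = (-231 + 1860)*14 = 1629*14 = 22806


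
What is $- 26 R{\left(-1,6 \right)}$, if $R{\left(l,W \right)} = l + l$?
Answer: $52$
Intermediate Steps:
$R{\left(l,W \right)} = 2 l$
$- 26 R{\left(-1,6 \right)} = - 26 \cdot 2 \left(-1\right) = \left(-26\right) \left(-2\right) = 52$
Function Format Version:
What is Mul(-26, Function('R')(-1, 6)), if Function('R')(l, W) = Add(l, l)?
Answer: 52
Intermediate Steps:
Function('R')(l, W) = Mul(2, l)
Mul(-26, Function('R')(-1, 6)) = Mul(-26, Mul(2, -1)) = Mul(-26, -2) = 52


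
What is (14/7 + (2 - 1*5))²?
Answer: 1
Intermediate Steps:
(14/7 + (2 - 1*5))² = (14*(⅐) + (2 - 5))² = (2 - 3)² = (-1)² = 1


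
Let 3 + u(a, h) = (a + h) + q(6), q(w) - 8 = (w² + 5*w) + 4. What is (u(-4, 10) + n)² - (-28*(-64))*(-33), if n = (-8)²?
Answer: 80161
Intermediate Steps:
q(w) = 12 + w² + 5*w (q(w) = 8 + ((w² + 5*w) + 4) = 8 + (4 + w² + 5*w) = 12 + w² + 5*w)
n = 64
u(a, h) = 75 + a + h (u(a, h) = -3 + ((a + h) + (12 + 6² + 5*6)) = -3 + ((a + h) + (12 + 36 + 30)) = -3 + ((a + h) + 78) = -3 + (78 + a + h) = 75 + a + h)
(u(-4, 10) + n)² - (-28*(-64))*(-33) = ((75 - 4 + 10) + 64)² - (-28*(-64))*(-33) = (81 + 64)² - 1792*(-33) = 145² - 1*(-59136) = 21025 + 59136 = 80161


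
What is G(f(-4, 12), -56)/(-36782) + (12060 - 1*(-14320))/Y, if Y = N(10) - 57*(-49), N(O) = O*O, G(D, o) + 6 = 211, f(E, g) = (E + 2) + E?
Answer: 969716095/106410326 ≈ 9.1130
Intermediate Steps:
f(E, g) = 2 + 2*E (f(E, g) = (2 + E) + E = 2 + 2*E)
G(D, o) = 205 (G(D, o) = -6 + 211 = 205)
N(O) = O**2
Y = 2893 (Y = 10**2 - 57*(-49) = 100 + 2793 = 2893)
G(f(-4, 12), -56)/(-36782) + (12060 - 1*(-14320))/Y = 205/(-36782) + (12060 - 1*(-14320))/2893 = 205*(-1/36782) + (12060 + 14320)*(1/2893) = -205/36782 + 26380*(1/2893) = -205/36782 + 26380/2893 = 969716095/106410326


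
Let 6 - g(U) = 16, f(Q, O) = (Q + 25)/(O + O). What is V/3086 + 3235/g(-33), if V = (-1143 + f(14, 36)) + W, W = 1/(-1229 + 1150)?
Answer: -1894982741/5851056 ≈ -323.87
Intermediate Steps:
f(Q, O) = (25 + Q)/(2*O) (f(Q, O) = (25 + Q)/((2*O)) = (25 + Q)*(1/(2*O)) = (25 + Q)/(2*O))
W = -1/79 (W = 1/(-79) = -1/79 ≈ -0.012658)
g(U) = -10 (g(U) = 6 - 1*16 = 6 - 16 = -10)
V = -2166125/1896 (V = (-1143 + (½)*(25 + 14)/36) - 1/79 = (-1143 + (½)*(1/36)*39) - 1/79 = (-1143 + 13/24) - 1/79 = -27419/24 - 1/79 = -2166125/1896 ≈ -1142.5)
V/3086 + 3235/g(-33) = -2166125/1896/3086 + 3235/(-10) = -2166125/1896*1/3086 + 3235*(-⅒) = -2166125/5851056 - 647/2 = -1894982741/5851056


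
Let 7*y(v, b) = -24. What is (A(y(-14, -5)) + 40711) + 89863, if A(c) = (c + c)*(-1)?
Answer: 914066/7 ≈ 1.3058e+5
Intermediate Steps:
y(v, b) = -24/7 (y(v, b) = (⅐)*(-24) = -24/7)
A(c) = -2*c (A(c) = (2*c)*(-1) = -2*c)
(A(y(-14, -5)) + 40711) + 89863 = (-2*(-24/7) + 40711) + 89863 = (48/7 + 40711) + 89863 = 285025/7 + 89863 = 914066/7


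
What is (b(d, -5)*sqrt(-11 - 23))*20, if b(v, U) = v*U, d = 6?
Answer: -600*I*sqrt(34) ≈ -3498.6*I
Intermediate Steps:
b(v, U) = U*v
(b(d, -5)*sqrt(-11 - 23))*20 = ((-5*6)*sqrt(-11 - 23))*20 = -30*I*sqrt(34)*20 = -600*I*sqrt(34)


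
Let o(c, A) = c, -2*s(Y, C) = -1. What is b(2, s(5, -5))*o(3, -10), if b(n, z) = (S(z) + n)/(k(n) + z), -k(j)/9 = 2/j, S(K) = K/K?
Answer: -18/17 ≈ -1.0588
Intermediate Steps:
s(Y, C) = ½ (s(Y, C) = -½*(-1) = ½)
S(K) = 1
k(j) = -18/j
b(n, z) = (1 + n)/(z - 18/n) (b(n, z) = (1 + n)/(-18/n + z) = (1 + n)/(z - 18/n))
b(2, s(5, -5))*o(3, -10) = (2*(1 + 2)/(-18 + 2*(½)))*3 = (2*3/(-18 + 1))*3 = (2*3/(-17))*3 = (2*(-1/17)*3)*3 = -6/17*3 = -18/17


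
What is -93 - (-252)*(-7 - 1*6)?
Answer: -3369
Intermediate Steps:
-93 - (-252)*(-7 - 1*6) = -93 - (-252)*(-7 - 6) = -93 - (-252)*(-13) = -93 - 84*39 = -93 - 3276 = -3369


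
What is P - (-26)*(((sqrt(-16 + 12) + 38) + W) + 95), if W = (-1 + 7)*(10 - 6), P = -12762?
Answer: -8680 + 52*I ≈ -8680.0 + 52.0*I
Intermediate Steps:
W = 24 (W = 6*4 = 24)
P - (-26)*(((sqrt(-16 + 12) + 38) + W) + 95) = -12762 - (-26)*(((sqrt(-16 + 12) + 38) + 24) + 95) = -12762 - (-26)*(((sqrt(-4) + 38) + 24) + 95) = -12762 - (-26)*(((2*I + 38) + 24) + 95) = -12762 - (-26)*(((38 + 2*I) + 24) + 95) = -12762 - (-26)*((62 + 2*I) + 95) = -12762 - (-26)*(157 + 2*I) = -12762 - (-4082 - 52*I) = -12762 + (4082 + 52*I) = -8680 + 52*I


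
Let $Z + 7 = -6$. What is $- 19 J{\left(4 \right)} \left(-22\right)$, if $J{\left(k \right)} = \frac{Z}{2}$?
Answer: $-2717$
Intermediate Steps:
$Z = -13$ ($Z = -7 - 6 = -13$)
$J{\left(k \right)} = - \frac{13}{2}$
$- 19 J{\left(4 \right)} \left(-22\right) = \left(-19\right) \left(- \frac{13}{2}\right) \left(-22\right) = \frac{247}{2} \left(-22\right) = -2717$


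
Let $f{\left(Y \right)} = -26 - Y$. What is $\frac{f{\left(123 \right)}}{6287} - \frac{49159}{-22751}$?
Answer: $\frac{305672734}{143035537} \approx 2.137$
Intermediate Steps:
$\frac{f{\left(123 \right)}}{6287} - \frac{49159}{-22751} = \frac{-26 - 123}{6287} - \frac{49159}{-22751} = \left(-26 - 123\right) \frac{1}{6287} - - \frac{49159}{22751} = \left(-149\right) \frac{1}{6287} + \frac{49159}{22751} = - \frac{149}{6287} + \frac{49159}{22751} = \frac{305672734}{143035537}$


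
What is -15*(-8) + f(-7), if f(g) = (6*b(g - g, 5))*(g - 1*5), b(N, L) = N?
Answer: 120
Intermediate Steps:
f(g) = 0 (f(g) = (6*(g - g))*(g - 1*5) = (6*0)*(g - 5) = 0*(-5 + g) = 0)
-15*(-8) + f(-7) = -15*(-8) + 0 = 120 + 0 = 120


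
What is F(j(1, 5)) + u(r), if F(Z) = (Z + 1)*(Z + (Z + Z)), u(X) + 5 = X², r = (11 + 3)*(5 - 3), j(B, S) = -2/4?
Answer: 3113/4 ≈ 778.25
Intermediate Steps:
j(B, S) = -½ (j(B, S) = -2*¼ = -½)
r = 28 (r = 14*2 = 28)
u(X) = -5 + X²
F(Z) = 3*Z*(1 + Z) (F(Z) = (1 + Z)*(Z + 2*Z) = (1 + Z)*(3*Z) = 3*Z*(1 + Z))
F(j(1, 5)) + u(r) = 3*(-½)*(1 - ½) + (-5 + 28²) = 3*(-½)*(½) + (-5 + 784) = -¾ + 779 = 3113/4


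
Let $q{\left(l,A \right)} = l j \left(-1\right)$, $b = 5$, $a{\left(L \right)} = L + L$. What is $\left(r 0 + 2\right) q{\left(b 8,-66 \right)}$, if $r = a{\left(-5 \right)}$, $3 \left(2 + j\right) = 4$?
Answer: $\frac{160}{3} \approx 53.333$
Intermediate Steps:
$a{\left(L \right)} = 2 L$
$j = - \frac{2}{3}$ ($j = -2 + \frac{1}{3} \cdot 4 = -2 + \frac{4}{3} = - \frac{2}{3} \approx -0.66667$)
$r = -10$ ($r = 2 \left(-5\right) = -10$)
$q{\left(l,A \right)} = \frac{2 l}{3}$ ($q{\left(l,A \right)} = l \left(- \frac{2}{3}\right) \left(-1\right) = - \frac{2 l}{3} \left(-1\right) = \frac{2 l}{3}$)
$\left(r 0 + 2\right) q{\left(b 8,-66 \right)} = \left(\left(-10\right) 0 + 2\right) \frac{2 \cdot 5 \cdot 8}{3} = \left(0 + 2\right) \frac{2}{3} \cdot 40 = 2 \cdot \frac{80}{3} = \frac{160}{3}$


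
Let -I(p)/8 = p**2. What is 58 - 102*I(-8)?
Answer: 52282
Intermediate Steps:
I(p) = -8*p**2
58 - 102*I(-8) = 58 - (-816)*(-8)**2 = 58 - (-816)*64 = 58 - 102*(-512) = 58 + 52224 = 52282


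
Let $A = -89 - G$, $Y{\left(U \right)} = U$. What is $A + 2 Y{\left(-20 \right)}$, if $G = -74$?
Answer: $-55$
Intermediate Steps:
$A = -15$ ($A = -89 - -74 = -89 + 74 = -15$)
$A + 2 Y{\left(-20 \right)} = -15 + 2 \left(-20\right) = -15 - 40 = -55$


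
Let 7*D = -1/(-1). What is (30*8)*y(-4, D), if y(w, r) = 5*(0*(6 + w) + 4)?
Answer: 4800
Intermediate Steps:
D = ⅐ (D = (-1/(-1))/7 = (-1*(-1))/7 = (⅐)*1 = ⅐ ≈ 0.14286)
y(w, r) = 20 (y(w, r) = 5*(0 + 4) = 5*4 = 20)
(30*8)*y(-4, D) = (30*8)*20 = 240*20 = 4800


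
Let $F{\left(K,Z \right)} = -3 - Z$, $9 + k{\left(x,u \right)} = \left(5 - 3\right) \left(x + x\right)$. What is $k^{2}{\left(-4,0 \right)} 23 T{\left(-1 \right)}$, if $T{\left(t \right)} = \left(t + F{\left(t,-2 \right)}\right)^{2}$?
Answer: $57500$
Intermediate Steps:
$k{\left(x,u \right)} = -9 + 4 x$ ($k{\left(x,u \right)} = -9 + \left(5 - 3\right) \left(x + x\right) = -9 + 2 \cdot 2 x = -9 + 4 x$)
$T{\left(t \right)} = \left(-1 + t\right)^{2}$ ($T{\left(t \right)} = \left(t - 1\right)^{2} = \left(-1 + t\right)^{2}$)
$k^{2}{\left(-4,0 \right)} 23 T{\left(-1 \right)} = \left(-9 + 4 \left(-4\right)\right)^{2} \cdot 23 \left(-1 - 1\right)^{2} = \left(-9 - 16\right)^{2} \cdot 23 \left(-2\right)^{2} = \left(-25\right)^{2} \cdot 23 \cdot 4 = 625 \cdot 23 \cdot 4 = 14375 \cdot 4 = 57500$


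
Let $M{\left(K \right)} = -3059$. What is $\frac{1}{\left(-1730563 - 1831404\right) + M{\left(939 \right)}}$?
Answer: $- \frac{1}{3565026} \approx -2.805 \cdot 10^{-7}$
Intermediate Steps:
$\frac{1}{\left(-1730563 - 1831404\right) + M{\left(939 \right)}} = \frac{1}{\left(-1730563 - 1831404\right) - 3059} = \frac{1}{-3561967 - 3059} = \frac{1}{-3565026} = - \frac{1}{3565026}$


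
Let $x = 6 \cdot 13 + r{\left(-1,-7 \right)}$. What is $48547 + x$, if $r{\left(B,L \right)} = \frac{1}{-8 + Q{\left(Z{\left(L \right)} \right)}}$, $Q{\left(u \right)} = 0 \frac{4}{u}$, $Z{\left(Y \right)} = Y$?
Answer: $\frac{388999}{8} \approx 48625.0$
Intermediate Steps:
$Q{\left(u \right)} = 0$
$r{\left(B,L \right)} = - \frac{1}{8}$ ($r{\left(B,L \right)} = \frac{1}{-8 + 0} = \frac{1}{-8} = - \frac{1}{8}$)
$x = \frac{623}{8}$ ($x = 6 \cdot 13 - \frac{1}{8} = 78 - \frac{1}{8} = \frac{623}{8} \approx 77.875$)
$48547 + x = 48547 + \frac{623}{8} = \frac{388999}{8}$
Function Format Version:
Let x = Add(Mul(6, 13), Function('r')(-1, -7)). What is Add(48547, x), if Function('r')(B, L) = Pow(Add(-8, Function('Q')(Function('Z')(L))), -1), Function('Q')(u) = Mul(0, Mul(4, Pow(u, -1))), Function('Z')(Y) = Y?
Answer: Rational(388999, 8) ≈ 48625.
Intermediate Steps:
Function('Q')(u) = 0
Function('r')(B, L) = Rational(-1, 8) (Function('r')(B, L) = Pow(Add(-8, 0), -1) = Pow(-8, -1) = Rational(-1, 8))
x = Rational(623, 8) (x = Add(Mul(6, 13), Rational(-1, 8)) = Add(78, Rational(-1, 8)) = Rational(623, 8) ≈ 77.875)
Add(48547, x) = Add(48547, Rational(623, 8)) = Rational(388999, 8)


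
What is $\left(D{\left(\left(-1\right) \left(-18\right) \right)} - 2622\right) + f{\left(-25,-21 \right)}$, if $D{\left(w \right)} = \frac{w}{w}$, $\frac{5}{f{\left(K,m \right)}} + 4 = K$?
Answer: $- \frac{76014}{29} \approx -2621.2$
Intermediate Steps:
$f{\left(K,m \right)} = \frac{5}{-4 + K}$
$D{\left(w \right)} = 1$
$\left(D{\left(\left(-1\right) \left(-18\right) \right)} - 2622\right) + f{\left(-25,-21 \right)} = \left(1 - 2622\right) + \frac{5}{-4 - 25} = -2621 + \frac{5}{-29} = -2621 + 5 \left(- \frac{1}{29}\right) = -2621 - \frac{5}{29} = - \frac{76014}{29}$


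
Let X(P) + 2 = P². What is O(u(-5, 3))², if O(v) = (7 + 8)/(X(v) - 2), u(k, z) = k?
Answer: 25/49 ≈ 0.51020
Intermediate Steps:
X(P) = -2 + P²
O(v) = 15/(-4 + v²) (O(v) = (7 + 8)/((-2 + v²) - 2) = 15/(-4 + v²))
O(u(-5, 3))² = (15/(-4 + (-5)²))² = (15/(-4 + 25))² = (15/21)² = (15*(1/21))² = (5/7)² = 25/49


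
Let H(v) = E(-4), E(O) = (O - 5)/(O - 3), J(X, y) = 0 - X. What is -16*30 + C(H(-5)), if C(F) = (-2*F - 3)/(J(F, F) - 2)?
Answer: -11001/23 ≈ -478.30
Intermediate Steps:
J(X, y) = -X
E(O) = (-5 + O)/(-3 + O)
H(v) = 9/7 (H(v) = (-5 - 4)/(-3 - 4) = -9/(-7) = -1/7*(-9) = 9/7)
C(F) = (-3 - 2*F)/(-2 - F) (C(F) = (-2*F - 3)/(-F - 2) = (-3 - 2*F)/(-2 - F))
-16*30 + C(H(-5)) = -16*30 + (3 + 2*(9/7))/(2 + 9/7) = -480 + (3 + 18/7)/(23/7) = -480 + (7/23)*(39/7) = -480 + 39/23 = -11001/23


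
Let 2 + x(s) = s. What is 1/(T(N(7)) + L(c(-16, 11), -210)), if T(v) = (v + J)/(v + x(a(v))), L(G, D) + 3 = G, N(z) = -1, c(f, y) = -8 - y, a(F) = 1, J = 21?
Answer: -1/32 ≈ -0.031250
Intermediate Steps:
x(s) = -2 + s
L(G, D) = -3 + G
T(v) = (21 + v)/(-1 + v) (T(v) = (v + 21)/(v + (-2 + 1)) = (21 + v)/(v - 1) = (21 + v)/(-1 + v))
1/(T(N(7)) + L(c(-16, 11), -210)) = 1/((21 - 1)/(-1 - 1) + (-3 + (-8 - 1*11))) = 1/(20/(-2) + (-3 + (-8 - 11))) = 1/(-1/2*20 + (-3 - 19)) = 1/(-10 - 22) = 1/(-32) = -1/32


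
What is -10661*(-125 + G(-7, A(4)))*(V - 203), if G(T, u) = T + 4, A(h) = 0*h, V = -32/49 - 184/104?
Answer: -25509202176/91 ≈ -2.8032e+8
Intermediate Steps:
V = -1543/637 (V = -32*1/49 - 184*1/104 = -32/49 - 23/13 = -1543/637 ≈ -2.4223)
A(h) = 0
G(T, u) = 4 + T
-10661*(-125 + G(-7, A(4)))*(V - 203) = -10661*(-125 + (4 - 7))*(-1543/637 - 203) = -10661*(-125 - 3)*(-130854)/637 = -(-1364608)*(-130854)/637 = -10661*16749312/637 = -25509202176/91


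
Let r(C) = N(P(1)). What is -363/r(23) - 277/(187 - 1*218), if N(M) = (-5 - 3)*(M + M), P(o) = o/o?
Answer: 15685/496 ≈ 31.623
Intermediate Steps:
P(o) = 1
N(M) = -16*M
r(C) = -16 (r(C) = -16*1 = -16)
-363/r(23) - 277/(187 - 1*218) = -363/(-16) - 277/(187 - 1*218) = -363*(-1/16) - 277/(187 - 218) = 363/16 - 277/(-31) = 363/16 - 277*(-1/31) = 363/16 + 277/31 = 15685/496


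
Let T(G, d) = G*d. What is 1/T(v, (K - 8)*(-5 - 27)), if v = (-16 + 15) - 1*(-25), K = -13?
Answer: 1/16128 ≈ 6.2004e-5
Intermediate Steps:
v = 24 (v = -1 + 25 = 24)
1/T(v, (K - 8)*(-5 - 27)) = 1/(24*((-13 - 8)*(-5 - 27))) = 1/(24*(-21*(-32))) = 1/(24*672) = 1/16128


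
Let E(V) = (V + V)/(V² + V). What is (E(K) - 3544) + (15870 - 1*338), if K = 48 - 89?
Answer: 239759/20 ≈ 11988.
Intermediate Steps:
K = -41
E(V) = 2*V/(V + V²) (E(V) = (2*V)/(V + V²) = 2*V/(V + V²))
(E(K) - 3544) + (15870 - 1*338) = (2/(1 - 41) - 3544) + (15870 - 1*338) = (2/(-40) - 3544) + (15870 - 338) = (2*(-1/40) - 3544) + 15532 = (-1/20 - 3544) + 15532 = -70881/20 + 15532 = 239759/20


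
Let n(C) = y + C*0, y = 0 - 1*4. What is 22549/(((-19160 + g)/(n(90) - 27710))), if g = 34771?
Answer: -624922986/15611 ≈ -40031.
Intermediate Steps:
y = -4 (y = 0 - 4 = -4)
n(C) = -4 (n(C) = -4 + C*0 = -4 + 0 = -4)
22549/(((-19160 + g)/(n(90) - 27710))) = 22549/(((-19160 + 34771)/(-4 - 27710))) = 22549/((15611/(-27714))) = 22549/((15611*(-1/27714))) = 22549/(-15611/27714) = 22549*(-27714/15611) = -624922986/15611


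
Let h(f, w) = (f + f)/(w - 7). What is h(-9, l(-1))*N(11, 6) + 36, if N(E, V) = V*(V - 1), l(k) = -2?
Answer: 96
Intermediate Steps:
h(f, w) = 2*f/(-7 + w) (h(f, w) = (2*f)/(-7 + w) = 2*f/(-7 + w))
N(E, V) = V*(-1 + V)
h(-9, l(-1))*N(11, 6) + 36 = (2*(-9)/(-7 - 2))*(6*(-1 + 6)) + 36 = (2*(-9)/(-9))*(6*5) + 36 = (2*(-9)*(-⅑))*30 + 36 = 2*30 + 36 = 60 + 36 = 96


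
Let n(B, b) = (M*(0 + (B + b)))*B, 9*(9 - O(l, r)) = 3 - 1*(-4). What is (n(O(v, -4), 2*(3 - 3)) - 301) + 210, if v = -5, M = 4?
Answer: 14533/81 ≈ 179.42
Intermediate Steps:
O(l, r) = 74/9 (O(l, r) = 9 - (3 - 1*(-4))/9 = 9 - (3 + 4)/9 = 9 - ⅑*7 = 9 - 7/9 = 74/9)
n(B, b) = B*(4*B + 4*b) (n(B, b) = (4*(0 + (B + b)))*B = (4*(B + b))*B = (4*B + 4*b)*B = B*(4*B + 4*b))
(n(O(v, -4), 2*(3 - 3)) - 301) + 210 = (4*(74/9)*(74/9 + 2*(3 - 3)) - 301) + 210 = (4*(74/9)*(74/9 + 2*0) - 301) + 210 = (4*(74/9)*(74/9 + 0) - 301) + 210 = (4*(74/9)*(74/9) - 301) + 210 = (21904/81 - 301) + 210 = -2477/81 + 210 = 14533/81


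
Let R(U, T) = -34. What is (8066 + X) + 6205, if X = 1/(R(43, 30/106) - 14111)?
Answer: 201863294/14145 ≈ 14271.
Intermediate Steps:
X = -1/14145 (X = 1/(-34 - 14111) = 1/(-14145) = -1/14145 ≈ -7.0696e-5)
(8066 + X) + 6205 = (8066 - 1/14145) + 6205 = 114093569/14145 + 6205 = 201863294/14145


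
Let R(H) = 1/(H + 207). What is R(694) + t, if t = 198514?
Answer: 178861115/901 ≈ 1.9851e+5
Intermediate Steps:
R(H) = 1/(207 + H)
R(694) + t = 1/(207 + 694) + 198514 = 1/901 + 198514 = 178861115/901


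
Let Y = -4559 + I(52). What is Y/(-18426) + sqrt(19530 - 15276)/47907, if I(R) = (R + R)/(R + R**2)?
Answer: 241625/976578 + sqrt(4254)/47907 ≈ 0.24878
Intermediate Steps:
I(R) = 2*R/(R + R**2) (I(R) = (2*R)/(R + R**2) = 2*R/(R + R**2))
Y = -241625/53 (Y = -4559 + 2/(1 + 52) = -4559 + 2/53 = -241625/53 ≈ -4559.0)
Y/(-18426) + sqrt(19530 - 15276)/47907 = -241625/53/(-18426) + sqrt(19530 - 15276)/47907 = -241625/53*(-1/18426) + sqrt(4254)*(1/47907) = 241625/976578 + sqrt(4254)/47907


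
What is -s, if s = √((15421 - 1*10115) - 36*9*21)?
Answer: -I*√1498 ≈ -38.704*I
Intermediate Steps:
s = I*√1498 (s = √((15421 - 10115) - 324*21) = √(5306 - 6804) = √(-1498) = I*√1498 ≈ 38.704*I)
-s = -I*√1498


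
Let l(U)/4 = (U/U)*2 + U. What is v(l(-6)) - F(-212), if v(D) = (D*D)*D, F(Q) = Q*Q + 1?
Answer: -49041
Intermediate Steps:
l(U) = 8 + 4*U (l(U) = 4*((U/U)*2 + U) = 4*(1*2 + U) = 4*(2 + U) = 8 + 4*U)
F(Q) = 1 + Q² (F(Q) = Q² + 1 = 1 + Q²)
v(D) = D³ (v(D) = D²*D = D³)
v(l(-6)) - F(-212) = (8 + 4*(-6))³ - (1 + (-212)²) = (8 - 24)³ - (1 + 44944) = (-16)³ - 1*44945 = -4096 - 44945 = -49041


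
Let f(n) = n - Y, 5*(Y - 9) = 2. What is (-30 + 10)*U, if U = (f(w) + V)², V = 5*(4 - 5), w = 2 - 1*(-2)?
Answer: -10816/5 ≈ -2163.2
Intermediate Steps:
Y = 47/5 (Y = 9 + (⅕)*2 = 9 + ⅖ = 47/5 ≈ 9.4000)
w = 4 (w = 2 + 2 = 4)
V = -5 (V = 5*(-1) = -5)
f(n) = -47/5 + n (f(n) = n - 1*47/5 = n - 47/5 = -47/5 + n)
U = 2704/25 (U = ((-47/5 + 4) - 5)² = (-27/5 - 5)² = (-52/5)² = 2704/25 ≈ 108.16)
(-30 + 10)*U = (-30 + 10)*(2704/25) = -20*2704/25 = -10816/5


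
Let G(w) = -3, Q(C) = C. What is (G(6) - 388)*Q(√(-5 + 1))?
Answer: -782*I ≈ -782.0*I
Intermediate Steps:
(G(6) - 388)*Q(√(-5 + 1)) = (-3 - 388)*√(-5 + 1) = -782*I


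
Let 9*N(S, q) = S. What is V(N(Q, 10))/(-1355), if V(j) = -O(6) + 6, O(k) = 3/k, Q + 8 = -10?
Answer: -11/2710 ≈ -0.0040590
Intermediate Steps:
Q = -18 (Q = -8 - 10 = -18)
N(S, q) = S/9
V(j) = 11/2 (V(j) = -3/6 + 6 = -1*½ + 6 = -½ + 6 = 11/2)
V(N(Q, 10))/(-1355) = (11/2)/(-1355) = (11/2)*(-1/1355) = -11/2710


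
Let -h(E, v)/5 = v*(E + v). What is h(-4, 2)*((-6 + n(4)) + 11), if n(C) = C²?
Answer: 420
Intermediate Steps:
h(E, v) = -5*v*(E + v)
h(-4, 2)*((-6 + n(4)) + 11) = (-5*2*(-4 + 2))*((-6 + 4²) + 11) = (-5*2*(-2))*((-6 + 16) + 11) = 20*(10 + 11) = 20*21 = 420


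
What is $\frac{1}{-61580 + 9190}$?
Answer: $- \frac{1}{52390} \approx -1.9088 \cdot 10^{-5}$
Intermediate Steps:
$\frac{1}{-61580 + 9190} = \frac{1}{-52390} = - \frac{1}{52390}$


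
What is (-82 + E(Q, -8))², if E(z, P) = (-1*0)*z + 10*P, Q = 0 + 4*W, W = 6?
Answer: 26244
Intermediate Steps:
Q = 24 (Q = 0 + 4*6 = 0 + 24 = 24)
E(z, P) = 10*P (E(z, P) = 0*z + 10*P = 0 + 10*P = 10*P)
(-82 + E(Q, -8))² = (-82 + 10*(-8))² = (-82 - 80)² = (-162)² = 26244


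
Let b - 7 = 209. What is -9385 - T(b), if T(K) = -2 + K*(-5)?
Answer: -8303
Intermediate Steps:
b = 216 (b = 7 + 209 = 216)
T(K) = -2 - 5*K
-9385 - T(b) = -9385 - (-2 - 5*216) = -9385 - (-2 - 1080) = -9385 - 1*(-1082) = -9385 + 1082 = -8303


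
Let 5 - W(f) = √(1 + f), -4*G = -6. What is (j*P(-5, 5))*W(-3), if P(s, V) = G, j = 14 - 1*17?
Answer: -45/2 + 9*I*√2/2 ≈ -22.5 + 6.364*I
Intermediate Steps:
G = 3/2 (G = -¼*(-6) = 3/2 ≈ 1.5000)
j = -3 (j = 14 - 17 = -3)
P(s, V) = 3/2
W(f) = 5 - √(1 + f)
(j*P(-5, 5))*W(-3) = (-3*3/2)*(5 - √(1 - 3)) = -9*(5 - √(-2))/2 = -9*(5 - I*√2)/2 = -45/2 + 9*I*√2/2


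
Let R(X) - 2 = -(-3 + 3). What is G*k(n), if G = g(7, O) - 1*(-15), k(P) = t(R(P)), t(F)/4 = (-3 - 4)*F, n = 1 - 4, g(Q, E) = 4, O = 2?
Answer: -1064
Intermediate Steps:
n = -3
R(X) = 2 (R(X) = 2 - (-3 + 3) = 2 - 1*0 = 2 + 0 = 2)
t(F) = -28*F (t(F) = 4*((-3 - 4)*F) = 4*(-7*F) = -28*F)
k(P) = -56 (k(P) = -28*2 = -56)
G = 19 (G = 4 - 1*(-15) = 4 + 15 = 19)
G*k(n) = 19*(-56) = -1064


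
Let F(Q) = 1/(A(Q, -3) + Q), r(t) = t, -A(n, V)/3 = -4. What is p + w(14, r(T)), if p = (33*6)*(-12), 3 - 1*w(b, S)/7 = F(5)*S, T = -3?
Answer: -40014/17 ≈ -2353.8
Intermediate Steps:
A(n, V) = 12 (A(n, V) = -3*(-4) = 12)
F(Q) = 1/(12 + Q)
w(b, S) = 21 - 7*S/17 (w(b, S) = 21 - 7*S/(12 + 5) = 21 - 7*S/17)
p = -2376 (p = 198*(-12) = -2376)
p + w(14, r(T)) = -2376 + (21 - 7/17*(-3)) = -2376 + (21 + 21/17) = -2376 + 378/17 = -40014/17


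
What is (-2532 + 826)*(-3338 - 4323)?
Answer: 13069666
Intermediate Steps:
(-2532 + 826)*(-3338 - 4323) = -1706*(-7661) = 13069666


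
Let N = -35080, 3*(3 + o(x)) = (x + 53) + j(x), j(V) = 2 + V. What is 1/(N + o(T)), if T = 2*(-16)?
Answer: -1/35086 ≈ -2.8501e-5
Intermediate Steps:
T = -32
o(x) = 46/3 + 2*x/3 (o(x) = -3 + ((x + 53) + (2 + x))/3 = -3 + ((53 + x) + (2 + x))/3 = -3 + (55 + 2*x)/3 = -3 + (55/3 + 2*x/3) = 46/3 + 2*x/3)
1/(N + o(T)) = 1/(-35080 + (46/3 + (2/3)*(-32))) = 1/(-35080 + (46/3 - 64/3)) = 1/(-35080 - 6) = 1/(-35086) = -1/35086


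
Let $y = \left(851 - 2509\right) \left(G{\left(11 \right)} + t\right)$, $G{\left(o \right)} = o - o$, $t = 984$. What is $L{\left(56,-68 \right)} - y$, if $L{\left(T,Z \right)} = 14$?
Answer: $1631486$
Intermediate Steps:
$G{\left(o \right)} = 0$
$y = -1631472$ ($y = \left(851 - 2509\right) \left(0 + 984\right) = \left(-1658\right) 984 = -1631472$)
$L{\left(56,-68 \right)} - y = 14 - -1631472 = 14 + 1631472 = 1631486$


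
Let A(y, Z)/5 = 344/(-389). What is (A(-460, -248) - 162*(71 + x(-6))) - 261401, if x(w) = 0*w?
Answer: -106160987/389 ≈ -2.7291e+5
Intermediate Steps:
x(w) = 0
A(y, Z) = -1720/389 (A(y, Z) = 5*(344/(-389)) = 5*(344*(-1/389)) = 5*(-344/389) = -1720/389)
(A(-460, -248) - 162*(71 + x(-6))) - 261401 = (-1720/389 - 162*(71 + 0)) - 261401 = (-1720/389 - 162*71) - 261401 = (-1720/389 - 11502) - 261401 = -4475998/389 - 261401 = -106160987/389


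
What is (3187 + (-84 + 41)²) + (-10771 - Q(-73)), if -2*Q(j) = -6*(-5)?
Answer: -5720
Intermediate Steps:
Q(j) = -15 (Q(j) = -(-3)*(-5) = -½*30 = -15)
(3187 + (-84 + 41)²) + (-10771 - Q(-73)) = (3187 + (-84 + 41)²) + (-10771 - 1*(-15)) = (3187 + (-43)²) + (-10771 + 15) = (3187 + 1849) - 10756 = 5036 - 10756 = -5720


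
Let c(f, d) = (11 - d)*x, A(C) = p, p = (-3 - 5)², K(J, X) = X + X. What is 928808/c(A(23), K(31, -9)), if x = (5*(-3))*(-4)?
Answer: 232202/435 ≈ 533.80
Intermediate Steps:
K(J, X) = 2*X
x = 60 (x = -15*(-4) = 60)
p = 64 (p = (-8)² = 64)
A(C) = 64
c(f, d) = 660 - 60*d (c(f, d) = (11 - d)*60 = 660 - 60*d)
928808/c(A(23), K(31, -9)) = 928808/(660 - 120*(-9)) = 928808/(660 - 60*(-18)) = 928808/(660 + 1080) = 928808/1740 = 928808*(1/1740) = 232202/435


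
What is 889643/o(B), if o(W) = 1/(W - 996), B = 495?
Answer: -445711143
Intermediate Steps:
o(W) = 1/(-996 + W)
889643/o(B) = 889643/(1/(-996 + 495)) = 889643/(1/(-501)) = 889643/(-1/501) = 889643*(-501) = -445711143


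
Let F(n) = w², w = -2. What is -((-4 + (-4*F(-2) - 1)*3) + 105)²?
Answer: -2500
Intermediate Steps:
F(n) = 4 (F(n) = (-2)² = 4)
-((-4 + (-4*F(-2) - 1)*3) + 105)² = -((-4 + (-4*4 - 1)*3) + 105)² = -((-4 + (-16 - 1)*3) + 105)² = -((-4 - 17*3) + 105)² = -((-4 - 51) + 105)² = -(-55 + 105)² = -1*50² = -1*2500 = -2500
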